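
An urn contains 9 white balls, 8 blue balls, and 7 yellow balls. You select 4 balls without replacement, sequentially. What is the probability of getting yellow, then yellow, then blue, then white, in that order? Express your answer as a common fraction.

Each draw changes the counts, so multiply the conditional probabilities along the sequence:
P = 7/24 × 6/23 × 8/22 × 9/21 = 3024/255024 = 3/253.

3/253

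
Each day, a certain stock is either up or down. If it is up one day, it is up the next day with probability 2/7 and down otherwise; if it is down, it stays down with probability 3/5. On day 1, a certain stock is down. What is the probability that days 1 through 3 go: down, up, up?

Day 1 is given. For each transition, use the conditional probability from the current state:
P(up | down) = 2/5; P(up | up) = 2/7.
P = 2/5 × 2/7 = 4/35.

4/35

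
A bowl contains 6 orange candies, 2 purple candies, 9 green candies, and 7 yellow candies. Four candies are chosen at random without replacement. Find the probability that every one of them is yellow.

P = 7/24 × 6/23 × 5/22 × 4/21 = 840/255024 = 5/1518.

5/1518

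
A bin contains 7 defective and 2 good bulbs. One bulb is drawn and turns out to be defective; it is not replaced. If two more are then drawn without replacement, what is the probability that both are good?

With the first bulb removed, 2 good remain out of 8.
P = 2/8 × 1/7 = 2/56 = 1/28.

1/28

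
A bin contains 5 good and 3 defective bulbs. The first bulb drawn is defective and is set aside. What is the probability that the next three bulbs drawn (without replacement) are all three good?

After the first draw, 5 of the remaining 7 bulbs are good.
P = 5/7 × 4/6 × 3/5 = 60/210 = 2/7.

2/7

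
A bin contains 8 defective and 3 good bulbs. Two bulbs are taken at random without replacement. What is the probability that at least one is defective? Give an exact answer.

P(no defective) = 3/11 × 2/10 = 6/110 = 3/55.
P(at least one) = 1 − 3/55 = 52/55.

52/55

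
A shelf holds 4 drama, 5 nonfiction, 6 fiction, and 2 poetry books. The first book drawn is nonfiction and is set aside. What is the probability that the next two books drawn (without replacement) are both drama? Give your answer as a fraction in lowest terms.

With the first book removed, 4 drama remain out of 16.
P = 4/16 × 3/15 = 12/240 = 1/20.

1/20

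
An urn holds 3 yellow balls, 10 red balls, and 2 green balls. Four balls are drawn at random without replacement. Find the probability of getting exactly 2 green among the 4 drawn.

One ordering (green drawn first) has probability 2/15 × 1/14 × 13/13 × 12/12 = 312/32760 = 1/105.
There are C(4,2) = 6 such orderings, each equally likely, so P = 6 × 1/105 = 2/35.

2/35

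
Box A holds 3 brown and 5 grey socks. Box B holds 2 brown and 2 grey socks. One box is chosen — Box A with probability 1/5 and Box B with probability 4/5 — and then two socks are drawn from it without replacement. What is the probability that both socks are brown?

13/84

From Box A: P(both brown) = (3/8)(2/7) = 3/28.
From Box B: P(both brown) = (2/4)(1/3) = 1/6.
Total probability = (1/5)(3/28) + (4/5)(1/6) = 13/84.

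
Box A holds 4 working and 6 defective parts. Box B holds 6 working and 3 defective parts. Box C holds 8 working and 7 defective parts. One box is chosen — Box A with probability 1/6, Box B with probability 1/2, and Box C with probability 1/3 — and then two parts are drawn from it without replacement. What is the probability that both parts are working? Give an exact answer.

23/72

From Box A: P(both working) = (4/10)(3/9) = 2/15.
From Box B: P(both working) = (6/9)(5/8) = 5/12.
From Box C: P(both working) = (8/15)(7/14) = 4/15.
Total probability = (1/6)(2/15) + (1/2)(5/12) + (1/3)(4/15) = 23/72.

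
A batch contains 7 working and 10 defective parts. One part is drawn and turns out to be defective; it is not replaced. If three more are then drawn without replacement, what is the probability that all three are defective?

3/20

With the first part removed, 9 defective remain out of 16.
P = 9/16 × 8/15 × 7/14 = 504/3360 = 3/20.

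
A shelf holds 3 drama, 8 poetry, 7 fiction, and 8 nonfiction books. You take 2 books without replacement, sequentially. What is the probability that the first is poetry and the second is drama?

12/325

Multiply the probability of each draw given the previous ones:
P = 8/26 × 3/25 = 24/650 = 12/325.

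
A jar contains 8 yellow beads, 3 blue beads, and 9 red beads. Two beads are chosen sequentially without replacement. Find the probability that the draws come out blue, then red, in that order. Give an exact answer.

Multiply the probability of each draw given the previous ones:
P = 3/20 × 9/19 = 27/380.

27/380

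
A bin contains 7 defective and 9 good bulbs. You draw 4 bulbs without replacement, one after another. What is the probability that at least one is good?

P(no good) = 7/16 × 6/15 × 5/14 × 4/13 = 840/43680 = 1/52.
P(at least one) = 1 − 1/52 = 51/52.

51/52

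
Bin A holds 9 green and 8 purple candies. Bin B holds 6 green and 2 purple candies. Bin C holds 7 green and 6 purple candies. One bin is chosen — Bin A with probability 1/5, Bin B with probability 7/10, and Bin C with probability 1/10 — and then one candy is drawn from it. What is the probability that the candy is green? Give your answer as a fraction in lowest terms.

From Bin A: P(green) = 9/17.
From Bin B: P(green) = 6/8.
From Bin C: P(green) = 7/13.
Total probability = (1/5)(9/17) + (7/10)(6/8) + (1/10)(7/13) = 6053/8840.

6053/8840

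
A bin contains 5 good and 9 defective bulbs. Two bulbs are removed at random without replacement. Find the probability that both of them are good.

10/91

P = 5/14 × 4/13 = 20/182 = 10/91.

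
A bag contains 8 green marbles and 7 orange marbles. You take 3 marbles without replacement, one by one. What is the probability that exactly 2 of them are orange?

24/65

One ordering (orange drawn first) has probability 7/15 × 6/14 × 8/13 = 336/2730 = 8/65.
There are C(3,2) = 3 such orderings, each equally likely, so P = 3 × 8/65 = 24/65.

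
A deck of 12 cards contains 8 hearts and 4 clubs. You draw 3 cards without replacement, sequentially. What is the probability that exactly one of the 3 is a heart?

One ordering (a heart drawn first) has probability 8/12 × 4/11 × 3/10 = 96/1320 = 4/55.
There are C(3,1) = 3 such orderings, each equally likely, so P = 3 × 4/55 = 12/55.

12/55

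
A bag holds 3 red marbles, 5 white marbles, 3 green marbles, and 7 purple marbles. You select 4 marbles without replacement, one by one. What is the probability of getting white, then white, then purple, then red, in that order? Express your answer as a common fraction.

7/1224

Chain rule:
P = 5/18 × 4/17 × 7/16 × 3/15 = 420/73440 = 7/1224.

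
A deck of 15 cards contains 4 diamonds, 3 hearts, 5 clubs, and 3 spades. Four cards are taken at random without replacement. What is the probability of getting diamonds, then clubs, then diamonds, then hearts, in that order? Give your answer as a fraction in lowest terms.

Chain rule:
P = 4/15 × 5/14 × 3/13 × 3/12 = 180/32760 = 1/182.

1/182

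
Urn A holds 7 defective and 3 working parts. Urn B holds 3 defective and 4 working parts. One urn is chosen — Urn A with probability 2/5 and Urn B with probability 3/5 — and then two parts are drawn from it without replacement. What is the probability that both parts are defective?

From Urn A: P(both defective) = (7/10)(6/9) = 7/15.
From Urn B: P(both defective) = (3/7)(2/6) = 1/7.
Total probability = (2/5)(7/15) + (3/5)(1/7) = 143/525.

143/525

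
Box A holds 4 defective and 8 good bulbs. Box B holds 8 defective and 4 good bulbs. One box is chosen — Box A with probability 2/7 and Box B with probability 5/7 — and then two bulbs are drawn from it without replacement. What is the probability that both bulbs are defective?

76/231

From Box A: P(both defective) = (4/12)(3/11) = 1/11.
From Box B: P(both defective) = (8/12)(7/11) = 14/33.
Total probability = (2/7)(1/11) + (5/7)(14/33) = 76/231.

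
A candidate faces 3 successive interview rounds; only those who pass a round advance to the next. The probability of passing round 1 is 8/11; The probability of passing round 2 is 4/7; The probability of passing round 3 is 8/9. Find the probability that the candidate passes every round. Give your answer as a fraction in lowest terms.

Each stage is reached only if all earlier stages succeed, so
P = 8/11 × 4/7 × 8/9 = 256/693.

256/693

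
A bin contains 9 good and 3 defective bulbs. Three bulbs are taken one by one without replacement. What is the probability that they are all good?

21/55

P = 9/12 × 8/11 × 7/10 = 504/1320 = 21/55.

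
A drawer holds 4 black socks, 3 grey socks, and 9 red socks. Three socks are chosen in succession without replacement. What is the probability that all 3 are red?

3/20

P(every draw is red) = 9/16 × 8/15 × 7/14 = 504/3360 = 3/20.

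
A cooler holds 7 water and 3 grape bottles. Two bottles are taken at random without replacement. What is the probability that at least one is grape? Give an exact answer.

P(no grape) = 7/10 × 6/9 = 42/90 = 7/15.
P(at least one) = 1 − 7/15 = 8/15.

8/15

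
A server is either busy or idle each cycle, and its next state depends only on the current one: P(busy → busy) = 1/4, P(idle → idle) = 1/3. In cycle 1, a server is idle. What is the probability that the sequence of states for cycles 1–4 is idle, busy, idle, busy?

Cycle 1 is given. For each transition, use the conditional probability from the current state:
P(busy | idle) = 2/3; P(idle | busy) = 3/4; P(busy | idle) = 2/3.
P = 2/3 × 3/4 × 2/3 = 12/36 = 1/3.

1/3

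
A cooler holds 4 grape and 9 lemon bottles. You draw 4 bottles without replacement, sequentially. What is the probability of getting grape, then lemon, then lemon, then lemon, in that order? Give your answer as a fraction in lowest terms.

Each draw changes the counts, so multiply the conditional probabilities along the sequence:
P = 4/13 × 9/12 × 8/11 × 7/10 = 2016/17160 = 84/715.

84/715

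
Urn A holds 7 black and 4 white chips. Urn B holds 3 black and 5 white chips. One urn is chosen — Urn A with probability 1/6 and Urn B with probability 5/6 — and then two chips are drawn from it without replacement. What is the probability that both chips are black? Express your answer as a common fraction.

471/3080

From Urn A: P(both black) = (7/11)(6/10) = 21/55.
From Urn B: P(both black) = (3/8)(2/7) = 3/28.
Total probability = (1/6)(21/55) + (5/6)(3/28) = 471/3080.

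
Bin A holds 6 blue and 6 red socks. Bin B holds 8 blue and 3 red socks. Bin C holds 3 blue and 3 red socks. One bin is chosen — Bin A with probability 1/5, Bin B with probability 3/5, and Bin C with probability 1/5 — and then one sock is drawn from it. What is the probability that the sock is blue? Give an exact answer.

From Bin A: P(blue) = 6/12.
From Bin B: P(blue) = 8/11.
From Bin C: P(blue) = 3/6.
Total probability = (1/5)(6/12) + (3/5)(8/11) + (1/5)(3/6) = 7/11.

7/11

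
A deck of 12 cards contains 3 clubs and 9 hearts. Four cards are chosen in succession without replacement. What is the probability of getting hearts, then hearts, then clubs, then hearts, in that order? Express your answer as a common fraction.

Chain rule:
P = 9/12 × 8/11 × 3/10 × 7/9 = 1512/11880 = 7/55.

7/55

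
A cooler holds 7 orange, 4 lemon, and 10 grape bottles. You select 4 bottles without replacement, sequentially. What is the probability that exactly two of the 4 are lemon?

One ordering (lemon drawn first) has probability 4/21 × 3/20 × 17/19 × 16/18 = 3264/143640 = 136/5985.
There are C(4,2) = 6 such orderings, each equally likely, so P = 6 × 136/5985 = 272/1995.

272/1995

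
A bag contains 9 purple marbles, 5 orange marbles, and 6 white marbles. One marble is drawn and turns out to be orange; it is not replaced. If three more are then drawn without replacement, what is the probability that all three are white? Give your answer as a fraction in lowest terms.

20/969

After the first draw, 6 of the remaining 19 marbles are white.
P = 6/19 × 5/18 × 4/17 = 120/5814 = 20/969.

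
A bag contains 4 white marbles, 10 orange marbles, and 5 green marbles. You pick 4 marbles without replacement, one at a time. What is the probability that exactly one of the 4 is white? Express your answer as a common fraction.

455/969

One ordering (white drawn first) has probability 4/19 × 15/18 × 14/17 × 13/16 = 10920/93024 = 455/3876.
There are C(4,1) = 4 such orderings, each equally likely, so P = 4 × 455/3876 = 455/969.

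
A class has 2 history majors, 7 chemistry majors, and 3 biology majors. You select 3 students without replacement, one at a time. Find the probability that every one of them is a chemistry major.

7/44

P = 7/12 × 6/11 × 5/10 = 210/1320 = 7/44.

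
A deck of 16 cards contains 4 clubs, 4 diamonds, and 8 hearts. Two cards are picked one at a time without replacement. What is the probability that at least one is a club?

P(no clubs) = 12/16 × 11/15 = 132/240 = 11/20.
P(at least one) = 1 − 11/20 = 9/20.

9/20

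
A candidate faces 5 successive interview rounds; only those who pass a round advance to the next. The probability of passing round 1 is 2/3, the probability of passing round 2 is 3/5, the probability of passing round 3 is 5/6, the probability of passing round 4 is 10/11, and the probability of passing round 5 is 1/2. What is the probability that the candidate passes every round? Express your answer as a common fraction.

The events are sequential, so multiply the conditional probabilities:
P = 2/3 × 3/5 × 5/6 × 10/11 × 1/2 = 300/1980 = 5/33.

5/33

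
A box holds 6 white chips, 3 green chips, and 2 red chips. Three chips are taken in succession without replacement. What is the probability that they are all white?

4/33

P = 6/11 × 5/10 × 4/9 = 120/990 = 4/33.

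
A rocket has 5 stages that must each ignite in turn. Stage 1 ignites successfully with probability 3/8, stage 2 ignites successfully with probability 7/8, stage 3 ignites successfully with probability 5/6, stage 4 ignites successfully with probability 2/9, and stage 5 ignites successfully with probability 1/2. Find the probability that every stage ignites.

35/1152

Multiplying along the chain,
P = 3/8 × 7/8 × 5/6 × 2/9 × 1/2 = 210/6912 = 35/1152.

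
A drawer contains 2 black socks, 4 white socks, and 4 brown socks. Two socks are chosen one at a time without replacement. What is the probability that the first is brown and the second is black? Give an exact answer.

Each draw changes the counts, so multiply the conditional probabilities along the sequence:
P = 4/10 × 2/9 = 8/90 = 4/45.

4/45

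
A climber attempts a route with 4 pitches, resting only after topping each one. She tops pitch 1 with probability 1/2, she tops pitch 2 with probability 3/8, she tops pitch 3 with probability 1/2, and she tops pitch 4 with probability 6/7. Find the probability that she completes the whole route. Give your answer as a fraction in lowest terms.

Multiplying along the chain,
P = 1/2 × 3/8 × 1/2 × 6/7 = 18/224 = 9/112.

9/112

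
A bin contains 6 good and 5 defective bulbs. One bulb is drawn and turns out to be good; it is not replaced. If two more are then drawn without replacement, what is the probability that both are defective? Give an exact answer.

2/9

After the first draw, 5 of the remaining 10 bulbs are defective.
P = 5/10 × 4/9 = 20/90 = 2/9.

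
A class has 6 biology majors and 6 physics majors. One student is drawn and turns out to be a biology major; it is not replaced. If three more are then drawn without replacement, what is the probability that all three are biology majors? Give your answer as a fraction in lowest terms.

After the first draw, 5 of the remaining 11 students are biology majors.
P = 5/11 × 4/10 × 3/9 = 60/990 = 2/33.

2/33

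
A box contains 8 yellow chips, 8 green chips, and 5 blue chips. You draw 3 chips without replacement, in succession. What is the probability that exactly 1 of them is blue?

60/133

One ordering (blue drawn first) has probability 5/21 × 16/20 × 15/19 = 1200/7980 = 20/133.
There are C(3,1) = 3 such orderings, each equally likely, so P = 3 × 20/133 = 60/133.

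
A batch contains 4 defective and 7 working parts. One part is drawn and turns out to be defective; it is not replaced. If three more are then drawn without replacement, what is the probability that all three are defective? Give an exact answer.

1/120

After the first draw, 3 of the remaining 10 parts are defective.
P = 3/10 × 2/9 × 1/8 = 6/720 = 1/120.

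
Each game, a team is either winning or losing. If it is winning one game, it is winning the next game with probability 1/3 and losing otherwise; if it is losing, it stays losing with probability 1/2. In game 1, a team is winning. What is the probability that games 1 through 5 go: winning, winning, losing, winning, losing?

2/27

Game 1 is given. For each transition, use the conditional probability from the current state:
P(winning | winning) = 1/3; P(losing | winning) = 2/3; P(winning | losing) = 1/2; P(losing | winning) = 2/3.
P = 1/3 × 2/3 × 1/2 × 2/3 = 4/54 = 2/27.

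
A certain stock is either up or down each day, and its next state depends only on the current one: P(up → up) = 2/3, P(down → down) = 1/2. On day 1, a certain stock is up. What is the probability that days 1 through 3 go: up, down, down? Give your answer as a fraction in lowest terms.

Day 1 is given. For each transition, use the conditional probability from the current state:
P(down | up) = 1/3; P(down | down) = 1/2.
P = 1/3 × 1/2 = 1/6.

1/6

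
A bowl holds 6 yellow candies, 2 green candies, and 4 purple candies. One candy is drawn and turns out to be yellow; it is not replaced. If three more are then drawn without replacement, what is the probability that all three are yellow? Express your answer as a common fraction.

With the first candy removed, 5 yellow remain out of 11.
P = 5/11 × 4/10 × 3/9 = 60/990 = 2/33.

2/33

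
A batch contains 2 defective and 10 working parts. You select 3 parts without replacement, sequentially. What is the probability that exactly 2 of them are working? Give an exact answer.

9/22

One ordering (working drawn first) has probability 10/12 × 9/11 × 2/10 = 180/1320 = 3/22.
There are C(3,2) = 3 such orderings, each equally likely, so P = 3 × 3/22 = 9/22.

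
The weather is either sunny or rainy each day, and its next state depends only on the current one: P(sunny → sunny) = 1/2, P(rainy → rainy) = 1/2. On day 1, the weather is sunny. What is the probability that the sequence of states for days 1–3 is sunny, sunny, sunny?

Day 1 is given. For each transition, use the conditional probability from the current state:
P(sunny | sunny) = 1/2; P(sunny | sunny) = 1/2.
P = 1/2 × 1/2 = 1/4.

1/4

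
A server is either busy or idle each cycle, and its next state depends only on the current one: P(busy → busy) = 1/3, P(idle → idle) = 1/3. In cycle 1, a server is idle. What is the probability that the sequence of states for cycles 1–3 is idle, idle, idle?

Cycle 1 is given. For each transition, use the conditional probability from the current state:
P(idle | idle) = 1/3; P(idle | idle) = 1/3.
P = 1/3 × 1/3 = 1/9.

1/9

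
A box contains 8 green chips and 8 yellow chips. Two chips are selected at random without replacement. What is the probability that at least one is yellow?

P(no yellow) = 8/16 × 7/15 = 56/240 = 7/30.
P(at least one) = 1 − 7/30 = 23/30.

23/30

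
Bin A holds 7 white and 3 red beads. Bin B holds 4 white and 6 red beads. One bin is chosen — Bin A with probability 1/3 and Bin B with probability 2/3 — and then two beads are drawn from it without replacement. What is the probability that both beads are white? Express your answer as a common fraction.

11/45

From Bin A: P(both white) = (7/10)(6/9) = 7/15.
From Bin B: P(both white) = (4/10)(3/9) = 2/15.
Total probability = (1/3)(7/15) + (2/3)(2/15) = 11/45.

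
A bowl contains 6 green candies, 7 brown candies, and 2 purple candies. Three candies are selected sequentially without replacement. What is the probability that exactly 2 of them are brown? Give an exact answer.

24/65

One ordering (brown drawn first) has probability 7/15 × 6/14 × 8/13 = 336/2730 = 8/65.
There are C(3,2) = 3 such orderings, each equally likely, so P = 3 × 8/65 = 24/65.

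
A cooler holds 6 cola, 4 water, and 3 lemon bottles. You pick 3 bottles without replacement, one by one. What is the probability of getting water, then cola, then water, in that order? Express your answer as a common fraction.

Each draw changes the counts, so multiply the conditional probabilities along the sequence:
P = 4/13 × 6/12 × 3/11 = 72/1716 = 6/143.

6/143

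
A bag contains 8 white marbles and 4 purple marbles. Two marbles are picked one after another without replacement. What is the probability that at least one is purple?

P(no purple) = 8/12 × 7/11 = 56/132 = 14/33.
P(at least one) = 1 − 14/33 = 19/33.

19/33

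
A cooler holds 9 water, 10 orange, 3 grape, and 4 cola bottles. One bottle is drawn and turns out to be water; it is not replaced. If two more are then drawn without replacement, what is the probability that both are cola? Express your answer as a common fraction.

1/50

With the first bottle removed, 4 cola remain out of 25.
P = 4/25 × 3/24 = 12/600 = 1/50.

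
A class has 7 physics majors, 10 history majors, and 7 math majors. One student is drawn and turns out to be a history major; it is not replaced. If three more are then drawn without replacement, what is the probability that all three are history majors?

12/253

With the first student removed, 9 history majors remain out of 23.
P = 9/23 × 8/22 × 7/21 = 504/10626 = 12/253.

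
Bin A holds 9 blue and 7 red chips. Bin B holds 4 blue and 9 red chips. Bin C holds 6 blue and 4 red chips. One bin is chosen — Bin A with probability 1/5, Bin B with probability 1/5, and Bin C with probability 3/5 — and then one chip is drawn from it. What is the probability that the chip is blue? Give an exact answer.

2777/5200

From Bin A: P(blue) = 9/16.
From Bin B: P(blue) = 4/13.
From Bin C: P(blue) = 6/10.
Total probability = (1/5)(9/16) + (1/5)(4/13) + (3/5)(6/10) = 2777/5200.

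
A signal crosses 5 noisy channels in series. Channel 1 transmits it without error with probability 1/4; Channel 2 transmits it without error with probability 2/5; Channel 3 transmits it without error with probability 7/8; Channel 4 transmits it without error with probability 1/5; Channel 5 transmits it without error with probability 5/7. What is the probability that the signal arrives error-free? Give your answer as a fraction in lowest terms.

Multiplying along the chain,
P = 1/4 × 2/5 × 7/8 × 1/5 × 5/7 = 70/5600 = 1/80.

1/80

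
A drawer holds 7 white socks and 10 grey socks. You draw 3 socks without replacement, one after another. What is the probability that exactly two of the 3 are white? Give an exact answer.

One ordering (white drawn first) has probability 7/17 × 6/16 × 10/15 = 420/4080 = 7/68.
There are C(3,2) = 3 such orderings, each equally likely, so P = 3 × 7/68 = 21/68.

21/68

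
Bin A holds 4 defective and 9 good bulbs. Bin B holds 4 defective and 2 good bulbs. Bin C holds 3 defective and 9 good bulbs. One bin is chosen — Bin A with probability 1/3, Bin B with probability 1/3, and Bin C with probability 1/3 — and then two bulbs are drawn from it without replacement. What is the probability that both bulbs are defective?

249/1430

From Bin A: P(both defective) = (4/13)(3/12) = 1/13.
From Bin B: P(both defective) = (4/6)(3/5) = 2/5.
From Bin C: P(both defective) = (3/12)(2/11) = 1/22.
Total probability = (1/3)(1/13) + (1/3)(2/5) + (1/3)(1/22) = 249/1430.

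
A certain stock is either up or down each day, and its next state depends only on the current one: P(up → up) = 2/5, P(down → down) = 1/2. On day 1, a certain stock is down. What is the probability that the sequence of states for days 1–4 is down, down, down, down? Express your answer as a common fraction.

Day 1 is given. For each transition, use the conditional probability from the current state:
P(down | down) = 1/2; P(down | down) = 1/2; P(down | down) = 1/2.
P = 1/2 × 1/2 × 1/2 = 1/8.

1/8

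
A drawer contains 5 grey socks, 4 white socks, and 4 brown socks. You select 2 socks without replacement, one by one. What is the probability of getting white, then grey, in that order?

5/39

Each draw changes the counts, so multiply the conditional probabilities along the sequence:
P = 4/13 × 5/12 = 20/156 = 5/39.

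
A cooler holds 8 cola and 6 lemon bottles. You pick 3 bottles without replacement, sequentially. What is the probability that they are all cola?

P(every draw is cola) = 8/14 × 7/13 × 6/12 = 336/2184 = 2/13.

2/13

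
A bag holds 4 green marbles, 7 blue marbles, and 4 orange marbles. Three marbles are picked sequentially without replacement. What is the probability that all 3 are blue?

1/13

P = 7/15 × 6/14 × 5/13 = 210/2730 = 1/13.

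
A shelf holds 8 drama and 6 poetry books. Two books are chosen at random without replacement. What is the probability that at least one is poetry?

P(no poetry) = 8/14 × 7/13 = 56/182 = 4/13.
P(at least one) = 1 − 4/13 = 9/13.

9/13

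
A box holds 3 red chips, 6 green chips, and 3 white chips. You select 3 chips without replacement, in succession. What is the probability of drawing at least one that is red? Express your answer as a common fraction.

34/55

P(no red) = 9/12 × 8/11 × 7/10 = 504/1320 = 21/55.
P(at least one) = 1 − 21/55 = 34/55.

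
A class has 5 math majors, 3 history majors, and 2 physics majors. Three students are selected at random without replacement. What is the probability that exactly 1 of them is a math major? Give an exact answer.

One ordering (a math major drawn first) has probability 5/10 × 5/9 × 4/8 = 100/720 = 5/36.
There are C(3,1) = 3 such orderings, each equally likely, so P = 3 × 5/36 = 5/12.

5/12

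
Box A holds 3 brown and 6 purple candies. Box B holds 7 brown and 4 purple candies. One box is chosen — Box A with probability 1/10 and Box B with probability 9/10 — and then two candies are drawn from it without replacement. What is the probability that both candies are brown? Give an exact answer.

2323/6600

From Box A: P(both brown) = (3/9)(2/8) = 1/12.
From Box B: P(both brown) = (7/11)(6/10) = 21/55.
Total probability = (1/10)(1/12) + (9/10)(21/55) = 2323/6600.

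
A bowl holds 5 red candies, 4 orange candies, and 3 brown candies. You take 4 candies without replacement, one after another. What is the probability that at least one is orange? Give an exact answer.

P(no orange) = 8/12 × 7/11 × 6/10 × 5/9 = 1680/11880 = 14/99.
P(at least one) = 1 − 14/99 = 85/99.

85/99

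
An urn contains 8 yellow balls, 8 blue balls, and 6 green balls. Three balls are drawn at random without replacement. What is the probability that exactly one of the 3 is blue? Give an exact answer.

26/55

One ordering (blue drawn first) has probability 8/22 × 14/21 × 13/20 = 1456/9240 = 26/165.
There are C(3,1) = 3 such orderings, each equally likely, so P = 3 × 26/165 = 26/55.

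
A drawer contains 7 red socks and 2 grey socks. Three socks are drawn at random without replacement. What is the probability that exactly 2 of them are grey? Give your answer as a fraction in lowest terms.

1/12

One ordering (grey drawn first) has probability 2/9 × 1/8 × 7/7 = 14/504 = 1/36.
There are C(3,2) = 3 such orderings, each equally likely, so P = 3 × 1/36 = 1/12.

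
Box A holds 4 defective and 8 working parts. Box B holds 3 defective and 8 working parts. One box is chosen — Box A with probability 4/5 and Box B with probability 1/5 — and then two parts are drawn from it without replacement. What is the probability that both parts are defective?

23/275

From Box A: P(both defective) = (4/12)(3/11) = 1/11.
From Box B: P(both defective) = (3/11)(2/10) = 3/55.
Total probability = (4/5)(1/11) + (1/5)(3/55) = 23/275.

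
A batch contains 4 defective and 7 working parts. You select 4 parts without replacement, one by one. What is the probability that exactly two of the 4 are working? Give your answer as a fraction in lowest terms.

One ordering (working drawn first) has probability 7/11 × 6/10 × 4/9 × 3/8 = 504/7920 = 7/110.
There are C(4,2) = 6 such orderings, each equally likely, so P = 6 × 7/110 = 21/55.

21/55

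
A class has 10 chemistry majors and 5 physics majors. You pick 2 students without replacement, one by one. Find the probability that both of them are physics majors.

2/21

P(all physics majors) = 5/15 × 4/14 = 20/210 = 2/21.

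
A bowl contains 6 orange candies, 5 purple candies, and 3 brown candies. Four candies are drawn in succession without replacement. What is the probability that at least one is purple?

125/143

P(no purple) = 9/14 × 8/13 × 7/12 × 6/11 = 3024/24024 = 18/143.
P(at least one) = 1 − 18/143 = 125/143.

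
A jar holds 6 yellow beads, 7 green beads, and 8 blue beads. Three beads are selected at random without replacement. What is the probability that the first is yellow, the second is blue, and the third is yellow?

Chain rule:
P = 6/21 × 8/20 × 5/19 = 240/7980 = 4/133.

4/133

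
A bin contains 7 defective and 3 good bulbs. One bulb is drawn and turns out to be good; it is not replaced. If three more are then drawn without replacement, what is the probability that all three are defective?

5/12

With the first bulb removed, 7 defective remain out of 9.
P = 7/9 × 6/8 × 5/7 = 210/504 = 5/12.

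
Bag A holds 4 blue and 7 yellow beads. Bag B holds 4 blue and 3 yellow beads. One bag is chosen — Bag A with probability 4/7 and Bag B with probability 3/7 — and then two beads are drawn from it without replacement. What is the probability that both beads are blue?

498/2695

From Bag A: P(both blue) = (4/11)(3/10) = 6/55.
From Bag B: P(both blue) = (4/7)(3/6) = 2/7.
Total probability = (4/7)(6/55) + (3/7)(2/7) = 498/2695.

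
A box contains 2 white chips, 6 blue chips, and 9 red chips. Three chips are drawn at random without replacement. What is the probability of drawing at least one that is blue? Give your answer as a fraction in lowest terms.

103/136

P(no blue) = 11/17 × 10/16 × 9/15 = 990/4080 = 33/136.
P(at least one) = 1 − 33/136 = 103/136.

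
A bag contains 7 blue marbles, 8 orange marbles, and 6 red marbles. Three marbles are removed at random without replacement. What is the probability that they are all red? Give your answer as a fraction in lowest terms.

2/133

P = 6/21 × 5/20 × 4/19 = 120/7980 = 2/133.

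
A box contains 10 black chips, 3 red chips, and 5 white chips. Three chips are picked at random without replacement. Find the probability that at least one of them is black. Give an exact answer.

95/102

P(no black) = 8/18 × 7/17 × 6/16 = 336/4896 = 7/102.
P(at least one) = 1 − 7/102 = 95/102.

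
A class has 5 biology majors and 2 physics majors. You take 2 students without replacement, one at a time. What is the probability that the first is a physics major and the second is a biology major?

Multiply the probability of each draw given the previous ones:
P = 2/7 × 5/6 = 10/42 = 5/21.

5/21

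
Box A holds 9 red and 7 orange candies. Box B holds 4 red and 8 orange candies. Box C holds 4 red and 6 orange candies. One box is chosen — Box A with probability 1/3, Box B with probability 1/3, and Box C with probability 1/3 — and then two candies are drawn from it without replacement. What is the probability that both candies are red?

173/990

From Box A: P(both red) = (9/16)(8/15) = 3/10.
From Box B: P(both red) = (4/12)(3/11) = 1/11.
From Box C: P(both red) = (4/10)(3/9) = 2/15.
Total probability = (1/3)(3/10) + (1/3)(1/11) + (1/3)(2/15) = 173/990.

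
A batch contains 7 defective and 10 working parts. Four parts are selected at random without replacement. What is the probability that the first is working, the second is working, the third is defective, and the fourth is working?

Each draw changes the counts, so multiply the conditional probabilities along the sequence:
P = 10/17 × 9/16 × 7/15 × 8/14 = 5040/57120 = 3/34.

3/34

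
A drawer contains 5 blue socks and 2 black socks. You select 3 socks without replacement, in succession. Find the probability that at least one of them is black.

5/7

P(no black) = 5/7 × 4/6 × 3/5 = 60/210 = 2/7.
P(at least one) = 1 − 2/7 = 5/7.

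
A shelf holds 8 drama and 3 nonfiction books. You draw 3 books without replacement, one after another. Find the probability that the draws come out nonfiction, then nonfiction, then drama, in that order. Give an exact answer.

Each draw changes the counts, so multiply the conditional probabilities along the sequence:
P = 3/11 × 2/10 × 8/9 = 48/990 = 8/165.

8/165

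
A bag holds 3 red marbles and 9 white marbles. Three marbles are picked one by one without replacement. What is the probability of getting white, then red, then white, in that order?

Chain rule:
P = 9/12 × 3/11 × 8/10 = 216/1320 = 9/55.

9/55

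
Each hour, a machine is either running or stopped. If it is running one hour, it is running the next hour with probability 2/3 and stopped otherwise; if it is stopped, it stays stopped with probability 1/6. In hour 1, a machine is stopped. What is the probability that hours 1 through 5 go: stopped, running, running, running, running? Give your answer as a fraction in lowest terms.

20/81

Hour 1 is given. For each transition, use the conditional probability from the current state:
P(running | stopped) = 5/6; P(running | running) = 2/3; P(running | running) = 2/3; P(running | running) = 2/3.
P = 5/6 × 2/3 × 2/3 × 2/3 = 40/162 = 20/81.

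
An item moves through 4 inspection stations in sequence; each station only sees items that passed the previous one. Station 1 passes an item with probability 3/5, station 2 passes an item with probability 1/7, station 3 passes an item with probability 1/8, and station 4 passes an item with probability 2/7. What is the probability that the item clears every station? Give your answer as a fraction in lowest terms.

3/980

Each stage is reached only if all earlier stages succeed, so
P = 3/5 × 1/7 × 1/8 × 2/7 = 6/1960 = 3/980.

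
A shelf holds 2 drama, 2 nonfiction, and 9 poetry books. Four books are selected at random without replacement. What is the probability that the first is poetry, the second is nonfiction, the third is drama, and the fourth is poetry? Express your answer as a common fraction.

Chain rule:
P = 9/13 × 2/12 × 2/11 × 8/10 = 288/17160 = 12/715.

12/715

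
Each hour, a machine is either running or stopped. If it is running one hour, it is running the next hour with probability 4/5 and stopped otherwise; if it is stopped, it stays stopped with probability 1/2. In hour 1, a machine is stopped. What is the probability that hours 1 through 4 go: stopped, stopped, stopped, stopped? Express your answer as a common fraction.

1/8

Hour 1 is given. For each transition, use the conditional probability from the current state:
P(stopped | stopped) = 1/2; P(stopped | stopped) = 1/2; P(stopped | stopped) = 1/2.
P = 1/2 × 1/2 × 1/2 = 1/8.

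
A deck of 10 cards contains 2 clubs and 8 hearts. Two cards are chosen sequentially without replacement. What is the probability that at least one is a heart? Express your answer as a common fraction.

44/45

P(no hearts) = 2/10 × 1/9 = 2/90 = 1/45.
P(at least one) = 1 − 1/45 = 44/45.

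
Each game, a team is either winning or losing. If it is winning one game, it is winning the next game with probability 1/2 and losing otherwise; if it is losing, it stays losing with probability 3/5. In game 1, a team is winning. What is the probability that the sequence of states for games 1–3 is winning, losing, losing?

Game 1 is given. For each transition, use the conditional probability from the current state:
P(losing | winning) = 1/2; P(losing | losing) = 3/5.
P = 1/2 × 3/5 = 3/10.

3/10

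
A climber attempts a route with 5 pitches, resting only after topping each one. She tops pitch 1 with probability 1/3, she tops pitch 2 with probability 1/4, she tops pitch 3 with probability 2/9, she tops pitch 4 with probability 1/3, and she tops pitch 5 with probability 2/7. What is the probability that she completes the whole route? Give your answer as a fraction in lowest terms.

1/567

Each stage is reached only if all earlier stages succeed, so
P = 1/3 × 1/4 × 2/9 × 1/3 × 2/7 = 4/2268 = 1/567.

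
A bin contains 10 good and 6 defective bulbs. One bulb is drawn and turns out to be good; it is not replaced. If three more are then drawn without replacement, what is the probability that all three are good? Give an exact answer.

12/65

After the first draw, 9 of the remaining 15 bulbs are good.
P = 9/15 × 8/14 × 7/13 = 504/2730 = 12/65.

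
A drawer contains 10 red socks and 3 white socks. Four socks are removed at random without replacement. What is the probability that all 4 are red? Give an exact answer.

P(every draw is red) = 10/13 × 9/12 × 8/11 × 7/10 = 5040/17160 = 42/143.

42/143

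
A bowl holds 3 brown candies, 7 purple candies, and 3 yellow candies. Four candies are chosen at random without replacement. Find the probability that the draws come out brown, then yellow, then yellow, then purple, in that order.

21/2860

Each draw changes the counts, so multiply the conditional probabilities along the sequence:
P = 3/13 × 3/12 × 2/11 × 7/10 = 126/17160 = 21/2860.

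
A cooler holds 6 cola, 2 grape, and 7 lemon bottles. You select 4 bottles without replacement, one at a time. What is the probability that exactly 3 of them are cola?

12/91

One ordering (cola drawn first) has probability 6/15 × 5/14 × 4/13 × 9/12 = 1080/32760 = 3/91.
There are C(4,3) = 4 such orderings, each equally likely, so P = 4 × 3/91 = 12/91.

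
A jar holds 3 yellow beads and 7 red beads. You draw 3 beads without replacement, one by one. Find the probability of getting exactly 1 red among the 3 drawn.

7/40

One ordering (red drawn first) has probability 7/10 × 3/9 × 2/8 = 42/720 = 7/120.
There are C(3,1) = 3 such orderings, each equally likely, so P = 3 × 7/120 = 7/40.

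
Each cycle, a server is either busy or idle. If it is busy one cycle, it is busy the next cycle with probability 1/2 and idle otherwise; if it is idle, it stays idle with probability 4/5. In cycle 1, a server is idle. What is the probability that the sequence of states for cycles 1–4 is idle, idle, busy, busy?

Cycle 1 is given. For each transition, use the conditional probability from the current state:
P(idle | idle) = 4/5; P(busy | idle) = 1/5; P(busy | busy) = 1/2.
P = 4/5 × 1/5 × 1/2 = 4/50 = 2/25.

2/25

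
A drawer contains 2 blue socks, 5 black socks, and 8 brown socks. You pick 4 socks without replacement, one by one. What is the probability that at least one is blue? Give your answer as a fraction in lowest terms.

P(no blue) = 13/15 × 12/14 × 11/13 × 10/12 = 17160/32760 = 11/21.
P(at least one) = 1 − 11/21 = 10/21.

10/21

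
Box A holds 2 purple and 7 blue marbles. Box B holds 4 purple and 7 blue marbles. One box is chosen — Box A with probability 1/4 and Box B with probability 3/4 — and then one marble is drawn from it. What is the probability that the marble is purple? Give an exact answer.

From Box A: P(purple) = 2/9.
From Box B: P(purple) = 4/11.
Total probability = (1/4)(2/9) + (3/4)(4/11) = 65/198.

65/198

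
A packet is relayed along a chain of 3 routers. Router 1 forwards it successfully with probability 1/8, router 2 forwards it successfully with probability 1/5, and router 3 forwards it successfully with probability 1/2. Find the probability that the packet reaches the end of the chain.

1/80

Each stage is reached only if all earlier stages succeed, so
P = 1/8 × 1/5 × 1/2 = 1/80.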